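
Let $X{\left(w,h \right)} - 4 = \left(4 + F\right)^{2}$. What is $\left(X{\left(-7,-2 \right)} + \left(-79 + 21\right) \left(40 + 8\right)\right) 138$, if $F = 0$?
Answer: $-381432$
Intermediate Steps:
$X{\left(w,h \right)} = 20$ ($X{\left(w,h \right)} = 4 + \left(4 + 0\right)^{2} = 4 + 4^{2} = 4 + 16 = 20$)
$\left(X{\left(-7,-2 \right)} + \left(-79 + 21\right) \left(40 + 8\right)\right) 138 = \left(20 + \left(-79 + 21\right) \left(40 + 8\right)\right) 138 = \left(20 - 2784\right) 138 = \left(-2764\right) 138 = -381432$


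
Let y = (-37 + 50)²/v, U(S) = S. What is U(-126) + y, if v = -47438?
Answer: -5977357/47438 ≈ -126.00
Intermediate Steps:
y = -169/47438 (y = (-37 + 50)²/(-47438) = 13²*(-1/47438) = 169*(-1/47438) = -169/47438 ≈ -0.0035625)
U(-126) + y = -126 - 169/47438 = -5977357/47438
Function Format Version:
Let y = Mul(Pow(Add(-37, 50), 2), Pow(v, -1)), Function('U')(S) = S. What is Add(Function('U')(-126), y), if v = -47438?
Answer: Rational(-5977357, 47438) ≈ -126.00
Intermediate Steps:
y = Rational(-169, 47438) (y = Mul(Pow(Add(-37, 50), 2), Pow(-47438, -1)) = Mul(Pow(13, 2), Rational(-1, 47438)) = Mul(169, Rational(-1, 47438)) = Rational(-169, 47438) ≈ -0.0035625)
Add(Function('U')(-126), y) = Add(-126, Rational(-169, 47438)) = Rational(-5977357, 47438)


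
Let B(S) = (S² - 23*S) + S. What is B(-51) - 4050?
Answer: -327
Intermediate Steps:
B(S) = S² - 22*S
B(-51) - 4050 = -51*(-22 - 51) - 4050 = -51*(-73) - 4050 = 3723 - 4050 = -327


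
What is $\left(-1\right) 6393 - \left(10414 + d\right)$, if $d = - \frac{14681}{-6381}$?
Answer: $- \frac{107260148}{6381} \approx -16809.0$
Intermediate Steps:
$d = \frac{14681}{6381}$ ($d = \left(-14681\right) \left(- \frac{1}{6381}\right) = \frac{14681}{6381} \approx 2.3007$)
$\left(-1\right) 6393 - \left(10414 + d\right) = \left(-1\right) 6393 - \frac{66466415}{6381} = -6393 - \frac{66466415}{6381} = - \frac{107260148}{6381}$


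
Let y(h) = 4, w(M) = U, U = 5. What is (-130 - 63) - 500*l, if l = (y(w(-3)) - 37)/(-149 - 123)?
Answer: -17249/68 ≈ -253.66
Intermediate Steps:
w(M) = 5
l = 33/272 (l = (4 - 37)/(-149 - 123) = -33/(-272) = -33*(-1/272) = 33/272 ≈ 0.12132)
(-130 - 63) - 500*l = (-130 - 63) - 500*33/272 = -193 - 4125/68 = -17249/68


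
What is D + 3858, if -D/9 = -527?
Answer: 8601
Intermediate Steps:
D = 4743 (D = -9*(-527) = 4743)
D + 3858 = 4743 + 3858 = 8601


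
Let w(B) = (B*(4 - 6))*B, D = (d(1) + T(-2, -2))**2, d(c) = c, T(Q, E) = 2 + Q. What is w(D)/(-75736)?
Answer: 1/37868 ≈ 2.6408e-5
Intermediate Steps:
D = 1 (D = (1 + (2 - 2))**2 = (1 + 0)**2 = 1**2 = 1)
w(B) = -2*B**2 (w(B) = (B*(-2))*B = (-2*B)*B = -2*B**2)
w(D)/(-75736) = -2*1**2/(-75736) = -2*1*(-1/75736) = -2*(-1/75736) = 1/37868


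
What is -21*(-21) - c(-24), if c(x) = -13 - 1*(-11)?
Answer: 443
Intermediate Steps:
c(x) = -2 (c(x) = -13 + 11 = -2)
-21*(-21) - c(-24) = -21*(-21) - 1*(-2) = 441 + 2 = 443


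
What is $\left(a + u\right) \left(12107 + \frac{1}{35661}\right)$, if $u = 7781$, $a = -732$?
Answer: $\frac{3043389734672}{35661} \approx 8.5342 \cdot 10^{7}$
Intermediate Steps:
$\left(a + u\right) \left(12107 + \frac{1}{35661}\right) = \left(-732 + 7781\right) \left(12107 + \frac{1}{35661}\right) = 7049 \left(12107 + \frac{1}{35661}\right) = 7049 \cdot \frac{431747728}{35661} = \frac{3043389734672}{35661}$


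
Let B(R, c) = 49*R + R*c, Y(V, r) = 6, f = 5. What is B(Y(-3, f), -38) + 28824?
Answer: 28890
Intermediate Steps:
B(Y(-3, f), -38) + 28824 = 6*(49 - 38) + 28824 = 6*11 + 28824 = 66 + 28824 = 28890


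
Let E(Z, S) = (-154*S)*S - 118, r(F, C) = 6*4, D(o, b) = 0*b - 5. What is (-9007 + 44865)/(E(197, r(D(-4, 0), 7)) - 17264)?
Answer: -17929/53043 ≈ -0.33801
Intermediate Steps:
D(o, b) = -5 (D(o, b) = 0 - 5 = -5)
r(F, C) = 24
E(Z, S) = -118 - 154*S**2 (E(Z, S) = -154*S**2 - 118 = -118 - 154*S**2)
(-9007 + 44865)/(E(197, r(D(-4, 0), 7)) - 17264) = (-9007 + 44865)/((-118 - 154*24**2) - 17264) = 35858/((-118 - 154*576) - 17264) = 35858/((-118 - 88704) - 17264) = 35858/(-88822 - 17264) = 35858/(-106086) = 35858*(-1/106086) = -17929/53043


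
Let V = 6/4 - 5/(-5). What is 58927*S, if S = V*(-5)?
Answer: -1473175/2 ≈ -7.3659e+5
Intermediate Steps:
V = 5/2 (V = 6*(¼) - 5*(-⅕) = 3/2 + 1 = 5/2 ≈ 2.5000)
S = -25/2 (S = (5/2)*(-5) = -25/2 ≈ -12.500)
58927*S = 58927*(-25/2) = -1473175/2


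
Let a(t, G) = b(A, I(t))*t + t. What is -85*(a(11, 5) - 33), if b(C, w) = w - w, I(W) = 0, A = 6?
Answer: 1870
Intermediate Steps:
b(C, w) = 0
a(t, G) = t (a(t, G) = 0*t + t = 0 + t = t)
-85*(a(11, 5) - 33) = -85*(11 - 33) = -85*(-22) = 1870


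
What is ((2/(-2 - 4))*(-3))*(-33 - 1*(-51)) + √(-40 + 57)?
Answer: 18 + √17 ≈ 22.123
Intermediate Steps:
((2/(-2 - 4))*(-3))*(-33 - 1*(-51)) + √(-40 + 57) = ((2/(-6))*(-3))*(-33 + 51) + √17 = ((2*(-⅙))*(-3))*18 + √17 = -⅓*(-3)*18 + √17 = 1*18 + √17 = 18 + √17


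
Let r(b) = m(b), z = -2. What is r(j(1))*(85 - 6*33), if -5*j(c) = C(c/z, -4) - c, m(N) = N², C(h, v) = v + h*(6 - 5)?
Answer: -13673/100 ≈ -136.73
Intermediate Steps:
C(h, v) = h + v (C(h, v) = v + h*1 = v + h = h + v)
j(c) = ⅘ + 3*c/10 (j(c) = -((c/(-2) - 4) - c)/5 = -((c*(-½) - 4) - c)/5 = -((-c/2 - 4) - c)/5 = -((-4 - c/2) - c)/5 = -(-4 - 3*c/2)/5 = ⅘ + 3*c/10)
r(b) = b²
r(j(1))*(85 - 6*33) = (⅘ + (3/10)*1)²*(85 - 6*33) = (⅘ + 3/10)²*(85 - 198) = (11/10)²*(-113) = (121/100)*(-113) = -13673/100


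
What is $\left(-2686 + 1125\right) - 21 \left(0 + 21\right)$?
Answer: $-2002$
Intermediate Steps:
$\left(-2686 + 1125\right) - 21 \left(0 + 21\right) = -1561 - 441 = -2002$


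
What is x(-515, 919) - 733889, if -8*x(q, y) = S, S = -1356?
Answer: -1467439/2 ≈ -7.3372e+5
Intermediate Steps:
x(q, y) = 339/2 (x(q, y) = -1/8*(-1356) = 339/2)
x(-515, 919) - 733889 = 339/2 - 733889 = -1467439/2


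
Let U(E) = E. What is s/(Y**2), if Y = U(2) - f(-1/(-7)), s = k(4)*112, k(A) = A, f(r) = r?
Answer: 21952/169 ≈ 129.89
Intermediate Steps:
s = 448 (s = 4*112 = 448)
Y = 13/7 (Y = 2 - (-1)/(-7) = 2 - (-1)*(-1)/7 = 2 - 1*1/7 = 2 - 1/7 = 13/7 ≈ 1.8571)
s/(Y**2) = 448/((13/7)**2) = 448/(169/49) = 448*(49/169) = 21952/169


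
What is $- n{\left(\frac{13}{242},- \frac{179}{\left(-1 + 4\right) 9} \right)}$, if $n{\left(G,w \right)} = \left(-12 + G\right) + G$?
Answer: $\frac{1439}{121} \approx 11.893$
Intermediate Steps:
$n{\left(G,w \right)} = -12 + 2 G$
$- n{\left(\frac{13}{242},- \frac{179}{\left(-1 + 4\right) 9} \right)} = - (-12 + 2 \cdot \frac{13}{242}) = - (-12 + \frac{13}{121}) = \left(-1\right) \left(- \frac{1439}{121}\right) = \frac{1439}{121}$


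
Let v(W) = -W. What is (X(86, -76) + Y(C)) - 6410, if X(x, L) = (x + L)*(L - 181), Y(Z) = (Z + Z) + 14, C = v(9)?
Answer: -8984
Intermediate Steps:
C = -9 (C = -1*9 = -9)
Y(Z) = 14 + 2*Z (Y(Z) = 2*Z + 14 = 14 + 2*Z)
X(x, L) = (-181 + L)*(L + x) (X(x, L) = (L + x)*(-181 + L) = (-181 + L)*(L + x))
(X(86, -76) + Y(C)) - 6410 = (((-76)**2 - 181*(-76) - 181*86 - 76*86) + (14 + 2*(-9))) - 6410 = ((5776 + 13756 - 15566 - 6536) + (14 - 18)) - 6410 = (-2570 - 4) - 6410 = -2574 - 6410 = -8984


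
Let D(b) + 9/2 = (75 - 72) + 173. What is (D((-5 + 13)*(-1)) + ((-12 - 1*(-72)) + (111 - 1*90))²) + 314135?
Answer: 641735/2 ≈ 3.2087e+5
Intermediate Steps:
D(b) = 343/2 (D(b) = -9/2 + ((75 - 72) + 173) = -9/2 + (3 + 173) = -9/2 + 176 = 343/2)
(D((-5 + 13)*(-1)) + ((-12 - 1*(-72)) + (111 - 1*90))²) + 314135 = (343/2 + ((-12 - 1*(-72)) + (111 - 1*90))²) + 314135 = (343/2 + ((-12 + 72) + (111 - 90))²) + 314135 = (343/2 + (60 + 21)²) + 314135 = (343/2 + 81²) + 314135 = (343/2 + 6561) + 314135 = 13465/2 + 314135 = 641735/2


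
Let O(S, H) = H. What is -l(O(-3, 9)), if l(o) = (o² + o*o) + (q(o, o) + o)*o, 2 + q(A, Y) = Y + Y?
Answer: -387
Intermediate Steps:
q(A, Y) = -2 + 2*Y (q(A, Y) = -2 + (Y + Y) = -2 + 2*Y)
l(o) = 2*o² + o*(-2 + 3*o) (l(o) = (o² + o*o) + ((-2 + 2*o) + o)*o = (o² + o²) + (-2 + 3*o)*o = 2*o² + o*(-2 + 3*o))
-l(O(-3, 9)) = -9*(-2 + 5*9) = -9*(-2 + 45) = -9*43 = -1*387 = -387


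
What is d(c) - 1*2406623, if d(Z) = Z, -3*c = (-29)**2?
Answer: -7220710/3 ≈ -2.4069e+6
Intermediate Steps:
c = -841/3 (c = -1/3*(-29)**2 = -1/3*841 = -841/3 ≈ -280.33)
d(c) - 1*2406623 = -841/3 - 1*2406623 = -841/3 - 2406623 = -7220710/3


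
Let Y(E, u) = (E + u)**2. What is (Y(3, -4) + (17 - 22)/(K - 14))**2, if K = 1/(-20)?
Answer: 145161/78961 ≈ 1.8384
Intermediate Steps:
K = -1/20 ≈ -0.050000
(Y(3, -4) + (17 - 22)/(K - 14))**2 = ((3 - 4)**2 + (17 - 22)/(-1/20 - 14))**2 = ((-1)**2 - 5/(-281/20))**2 = (1 - 5*(-20/281))**2 = (1 + 100/281)**2 = (381/281)**2 = 145161/78961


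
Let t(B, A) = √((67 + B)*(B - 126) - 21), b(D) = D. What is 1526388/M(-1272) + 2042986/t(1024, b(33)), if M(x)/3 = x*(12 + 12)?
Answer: -127199/7632 + 2042986*√979697/979697 ≈ 2047.4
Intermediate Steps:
M(x) = 72*x (M(x) = 3*(x*(12 + 12)) = 3*(x*24) = 3*(24*x) = 72*x)
t(B, A) = √(-21 + (-126 + B)*(67 + B)) (t(B, A) = √((67 + B)*(-126 + B) - 21) = √((-126 + B)*(67 + B) - 21) = √(-21 + (-126 + B)*(67 + B)))
1526388/M(-1272) + 2042986/t(1024, b(33)) = 1526388/((72*(-1272))) + 2042986/(√(-8463 + 1024² - 59*1024)) = 1526388/(-91584) + 2042986/(√(-8463 + 1048576 - 60416)) = 1526388*(-1/91584) + 2042986/(√979697) = -127199/7632 + 2042986*(√979697/979697) = -127199/7632 + 2042986*√979697/979697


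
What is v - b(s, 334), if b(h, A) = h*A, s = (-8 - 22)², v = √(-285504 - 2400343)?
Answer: -300600 + I*√2685847 ≈ -3.006e+5 + 1638.9*I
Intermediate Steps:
v = I*√2685847 (v = √(-2685847) = I*√2685847 ≈ 1638.9*I)
s = 900 (s = (-30)² = 900)
b(h, A) = A*h
v - b(s, 334) = I*√2685847 - 334*900 = I*√2685847 - 1*300600 = I*√2685847 - 300600 = -300600 + I*√2685847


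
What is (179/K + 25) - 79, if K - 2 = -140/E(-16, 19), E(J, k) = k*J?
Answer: 3506/187 ≈ 18.749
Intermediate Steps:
E(J, k) = J*k
K = 187/76 (K = 2 - 140/((-16*19)) = 2 - 140/(-304) = 2 - 140*(-1/304) = 2 + 35/76 = 187/76 ≈ 2.4605)
(179/K + 25) - 79 = (179/(187/76) + 25) - 79 = (179*(76/187) + 25) - 79 = (13604/187 + 25) - 79 = 18279/187 - 79 = 3506/187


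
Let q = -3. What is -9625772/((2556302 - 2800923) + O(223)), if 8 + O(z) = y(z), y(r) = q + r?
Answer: 9625772/244409 ≈ 39.384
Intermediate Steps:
y(r) = -3 + r
O(z) = -11 + z (O(z) = -8 + (-3 + z) = -11 + z)
-9625772/((2556302 - 2800923) + O(223)) = -9625772/((2556302 - 2800923) + (-11 + 223)) = -9625772/(-244621 + 212) = -9625772/(-244409) = -9625772*(-1/244409) = 9625772/244409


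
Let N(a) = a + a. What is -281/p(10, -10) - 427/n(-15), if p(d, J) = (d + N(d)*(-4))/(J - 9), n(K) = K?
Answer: -10039/210 ≈ -47.805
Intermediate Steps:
N(a) = 2*a
p(d, J) = -7*d/(-9 + J) (p(d, J) = (d + (2*d)*(-4))/(J - 9) = (d - 8*d)/(-9 + J) = (-7*d)/(-9 + J) = -7*d/(-9 + J))
-281/p(10, -10) - 427/n(-15) = -281/((-7*10/(-9 - 10))) - 427/(-15) = -281/((-7*10/(-19))) - 427*(-1/15) = -281/((-7*10*(-1/19))) + 427/15 = -281/70/19 + 427/15 = -281*19/70 + 427/15 = -5339/70 + 427/15 = -10039/210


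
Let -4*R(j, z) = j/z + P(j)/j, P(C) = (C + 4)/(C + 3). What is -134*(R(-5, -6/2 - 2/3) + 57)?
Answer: -1671047/220 ≈ -7595.7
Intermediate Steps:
P(C) = (4 + C)/(3 + C)
R(j, z) = -j/(4*z) - (4 + j)/(4*j*(3 + j)) (R(j, z) = -(j/z + ((4 + j)/(3 + j))/j)/4 = -(j/z + (4 + j)/(j*(3 + j)))/4 = -j/(4*z) - (4 + j)/(4*j*(3 + j)))
-134*(R(-5, -6/2 - 2/3) + 57) = -134*(-1/4*((-6/2 - 2/3)*(4 - 5) + (-5)**2*(3 - 5))/(-5*(-6/2 - 2/3)*(3 - 5)) + 57) = -134*(-1/4*(-1/5)*((-6*1/2 - 2*1/3)*(-1) + 25*(-2))/(-6*1/2 - 2*1/3*(-2)) + 57) = -134*(-1/4*(-1/5)*(-1/2)*((-3 - 2/3)*(-1) - 50)/(-3 - 2/3) + 57) = -134*(-1/4*(-1/5)*(-1/2)*(-11/3*(-1) - 50)/(-11/3) + 57) = -134*(-1/4*(-1/5)*(-3/11)*(-1/2)*(11/3 - 50) + 57) = -134*(-1/4*(-1/5)*(-3/11)*(-1/2)*(-139/3) + 57) = -134*(-139/440 + 57) = -134*24941/440 = -1671047/220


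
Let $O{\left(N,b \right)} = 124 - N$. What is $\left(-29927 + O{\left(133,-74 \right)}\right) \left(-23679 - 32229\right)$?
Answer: $1673661888$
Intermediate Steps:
$\left(-29927 + O{\left(133,-74 \right)}\right) \left(-23679 - 32229\right) = \left(-29927 + \left(124 - 133\right)\right) \left(-23679 - 32229\right) = \left(-29927 + \left(124 - 133\right)\right) \left(-55908\right) = \left(-29927 - 9\right) \left(-55908\right) = \left(-29936\right) \left(-55908\right) = 1673661888$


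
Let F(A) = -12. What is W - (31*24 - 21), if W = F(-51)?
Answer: -735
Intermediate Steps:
W = -12
W - (31*24 - 21) = -12 - (31*24 - 21) = -12 - (744 - 21) = -12 - 1*723 = -12 - 723 = -735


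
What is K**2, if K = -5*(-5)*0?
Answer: 0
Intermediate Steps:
K = 0 (K = 25*0 = 0)
K**2 = 0**2 = 0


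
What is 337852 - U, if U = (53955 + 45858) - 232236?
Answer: 470275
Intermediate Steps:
U = -132423 (U = 99813 - 232236 = -132423)
337852 - U = 337852 - 1*(-132423) = 337852 + 132423 = 470275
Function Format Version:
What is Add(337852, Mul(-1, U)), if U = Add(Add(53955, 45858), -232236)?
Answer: 470275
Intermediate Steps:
U = -132423 (U = Add(99813, -232236) = -132423)
Add(337852, Mul(-1, U)) = Add(337852, Mul(-1, -132423)) = Add(337852, 132423) = 470275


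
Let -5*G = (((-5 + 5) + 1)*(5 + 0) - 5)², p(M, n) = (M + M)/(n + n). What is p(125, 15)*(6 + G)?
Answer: 50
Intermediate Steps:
p(M, n) = M/n (p(M, n) = (2*M)/((2*n)) = (2*M)*(1/(2*n)) = M/n)
G = 0 (G = -(((-5 + 5) + 1)*(5 + 0) - 5)²/5 = -((0 + 1)*5 - 5)²/5 = -(1*5 - 5)²/5 = -(5 - 5)²/5 = -⅕*0² = -⅕*0 = 0)
p(125, 15)*(6 + G) = (125/15)*(6 + 0) = (125*(1/15))*6 = (25/3)*6 = 50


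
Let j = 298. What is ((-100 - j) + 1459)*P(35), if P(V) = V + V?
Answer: 74270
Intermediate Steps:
P(V) = 2*V
((-100 - j) + 1459)*P(35) = ((-100 - 1*298) + 1459)*(2*35) = ((-100 - 298) + 1459)*70 = (-398 + 1459)*70 = 1061*70 = 74270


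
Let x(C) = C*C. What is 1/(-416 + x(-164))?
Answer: 1/26480 ≈ 3.7764e-5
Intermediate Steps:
x(C) = C²
1/(-416 + x(-164)) = 1/(-416 + (-164)²) = 1/(-416 + 26896) = 1/26480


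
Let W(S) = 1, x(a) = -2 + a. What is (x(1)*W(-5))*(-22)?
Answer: 22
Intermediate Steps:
(x(1)*W(-5))*(-22) = ((-2 + 1)*1)*(-22) = -1*1*(-22) = -1*(-22) = 22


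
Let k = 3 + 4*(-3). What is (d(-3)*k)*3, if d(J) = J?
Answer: 81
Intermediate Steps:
k = -9 (k = 3 - 12 = -9)
(d(-3)*k)*3 = -3*(-9)*3 = 27*3 = 81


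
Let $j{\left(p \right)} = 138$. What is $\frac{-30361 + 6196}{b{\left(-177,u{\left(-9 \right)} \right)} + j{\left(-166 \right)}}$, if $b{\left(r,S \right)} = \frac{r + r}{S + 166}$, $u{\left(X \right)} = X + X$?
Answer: $- \frac{39738}{223} \approx -178.2$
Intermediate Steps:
$u{\left(X \right)} = 2 X$
$b{\left(r,S \right)} = \frac{2 r}{166 + S}$
$\frac{-30361 + 6196}{b{\left(-177,u{\left(-9 \right)} \right)} + j{\left(-166 \right)}} = \frac{-30361 + 6196}{2 \left(-177\right) \frac{1}{166 + 2 \left(-9\right)} + 138} = - \frac{24165}{2 \left(-177\right) \frac{1}{166 - 18} + 138} = - \frac{24165}{2 \left(-177\right) \frac{1}{148} + 138} = - \frac{24165}{- \frac{177}{74} + 138} = - \frac{24165}{\frac{10035}{74}} = \left(-24165\right) \frac{74}{10035} = - \frac{39738}{223}$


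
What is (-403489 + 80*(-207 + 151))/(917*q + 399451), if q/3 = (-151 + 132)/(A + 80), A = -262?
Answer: -10607194/10393193 ≈ -1.0206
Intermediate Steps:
q = 57/182 (q = 3*((-151 + 132)/(-262 + 80)) = 3*(-19/(-182)) = 3*(-19*(-1/182)) = 3*(19/182) = 57/182 ≈ 0.31319)
(-403489 + 80*(-207 + 151))/(917*q + 399451) = (-403489 + 80*(-207 + 151))/(917*(57/182) + 399451) = (-403489 + 80*(-56))/(7467/26 + 399451) = (-403489 - 4480)/(10393193/26) = -407969*26/10393193 = -10607194/10393193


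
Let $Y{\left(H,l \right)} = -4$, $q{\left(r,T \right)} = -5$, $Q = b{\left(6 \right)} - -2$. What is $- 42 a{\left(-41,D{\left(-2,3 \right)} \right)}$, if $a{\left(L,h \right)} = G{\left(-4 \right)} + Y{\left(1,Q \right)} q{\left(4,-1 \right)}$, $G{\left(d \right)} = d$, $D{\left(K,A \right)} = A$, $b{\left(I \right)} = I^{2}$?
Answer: $-672$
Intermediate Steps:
$Q = 38$ ($Q = 6^{2} - -2 = 36 + 2 = 38$)
$a{\left(L,h \right)} = 16$ ($a{\left(L,h \right)} = -4 - -20 = -4 + 20 = 16$)
$- 42 a{\left(-41,D{\left(-2,3 \right)} \right)} = \left(-42\right) 16 = -672$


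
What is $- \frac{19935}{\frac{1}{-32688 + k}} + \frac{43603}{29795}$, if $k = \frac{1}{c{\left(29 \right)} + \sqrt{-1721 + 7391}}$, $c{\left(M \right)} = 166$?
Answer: $\frac{212463474051238454}{326046685} + \frac{179415 \sqrt{70}}{21886} \approx 6.5163 \cdot 10^{8}$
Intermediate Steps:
$k = \frac{1}{166 + 9 \sqrt{70}}$ ($k = \frac{1}{166 + \sqrt{-1721 + 7391}} = \frac{1}{166 + \sqrt{5670}} = \frac{1}{166 + 9 \sqrt{70}} \approx 0.0041442$)
$- \frac{19935}{\frac{1}{-32688 + k}} + \frac{43603}{29795} = - \frac{19935}{\frac{1}{-32688 + \left(\frac{83}{10943} - \frac{9 \sqrt{70}}{21886}\right)}} + \frac{43603}{29795} = - \frac{19935}{\frac{1}{- \frac{357704701}{10943} - \frac{9 \sqrt{70}}{21886}}} + 43603 \cdot \frac{1}{29795} = - 19935 \left(- \frac{357704701}{10943} - \frac{9 \sqrt{70}}{21886}\right) + \frac{43603}{29795} = \left(\frac{7130843214435}{10943} + \frac{179415 \sqrt{70}}{21886}\right) + \frac{43603}{29795} = \frac{212463474051238454}{326046685} + \frac{179415 \sqrt{70}}{21886}$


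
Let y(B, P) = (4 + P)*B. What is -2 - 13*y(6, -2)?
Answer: -158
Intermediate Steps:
y(B, P) = B*(4 + P)
-2 - 13*y(6, -2) = -2 - 78*(4 - 2) = -2 - 78*2 = -2 - 13*12 = -2 - 156 = -158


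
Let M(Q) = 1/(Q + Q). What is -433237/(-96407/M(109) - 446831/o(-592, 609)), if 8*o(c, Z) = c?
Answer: 32059538/1554790893 ≈ 0.020620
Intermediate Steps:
M(Q) = 1/(2*Q)
o(c, Z) = c/8
-433237/(-96407/M(109) - 446831/o(-592, 609)) = -433237/(-96407/((1/2)/109) - 446831/((1/8)*(-592))) = -433237/(-96407/((1/2)*(1/109)) - 446831/(-74)) = -433237/(-96407/1/218 - 446831*(-1/74)) = -433237/(-96407*218 + 446831/74) = -433237/(-21016726 + 446831/74) = -433237/(-1554790893/74) = -433237*(-74/1554790893) = 32059538/1554790893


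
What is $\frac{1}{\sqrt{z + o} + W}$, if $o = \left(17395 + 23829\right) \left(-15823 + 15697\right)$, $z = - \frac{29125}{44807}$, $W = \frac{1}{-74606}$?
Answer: $- \frac{477553006}{185061495726261628365} - \frac{795150748 i \sqrt{10428274713773651}}{185061495726261628365} \approx -2.5805 \cdot 10^{-12} - 0.00043877 i$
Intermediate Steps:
$W = - \frac{1}{74606} \approx -1.3404 \cdot 10^{-5}$
$z = - \frac{29125}{44807}$ ($z = \left(-29125\right) \frac{1}{44807} = - \frac{29125}{44807} \approx -0.65001$)
$o = -5194224$ ($o = 41224 \left(-126\right) = -5194224$)
$\frac{1}{\sqrt{z + o} + W} = \frac{1}{\sqrt{- \frac{29125}{44807} - 5194224} - \frac{1}{74606}} = \frac{1}{\sqrt{- \frac{232737623893}{44807}} - \frac{1}{74606}} = \frac{1}{\frac{i \sqrt{10428274713773651}}{44807} - \frac{1}{74606}} = \frac{1}{- \frac{1}{74606} + \frac{i \sqrt{10428274713773651}}{44807}}$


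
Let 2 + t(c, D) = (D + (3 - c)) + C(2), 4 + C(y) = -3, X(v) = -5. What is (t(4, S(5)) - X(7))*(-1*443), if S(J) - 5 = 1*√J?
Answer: -443*√5 ≈ -990.58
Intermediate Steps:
S(J) = 5 + √J (S(J) = 5 + 1*√J = 5 + √J)
C(y) = -7 (C(y) = -4 - 3 = -7)
t(c, D) = -6 + D - c (t(c, D) = -2 + ((D + (3 - c)) - 7) = -2 + ((3 + D - c) - 7) = -2 + (-4 + D - c) = -6 + D - c)
(t(4, S(5)) - X(7))*(-1*443) = ((-6 + (5 + √5) - 1*4) - 1*(-5))*(-1*443) = ((-6 + (5 + √5) - 4) + 5)*(-443) = ((-5 + √5) + 5)*(-443) = √5*(-443) = -443*√5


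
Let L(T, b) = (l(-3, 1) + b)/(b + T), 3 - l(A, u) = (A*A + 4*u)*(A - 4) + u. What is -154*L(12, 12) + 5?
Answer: -2675/4 ≈ -668.75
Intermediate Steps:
l(A, u) = 3 - u - (-4 + A)*(A**2 + 4*u) (l(A, u) = 3 - ((A*A + 4*u)*(A - 4) + u) = 3 - ((A**2 + 4*u)*(-4 + A) + u) = 3 - ((-4 + A)*(A**2 + 4*u) + u) = 3 - (u + (-4 + A)*(A**2 + 4*u)) = 3 + (-u - (-4 + A)*(A**2 + 4*u)) = 3 - u - (-4 + A)*(A**2 + 4*u))
L(T, b) = (93 + b)/(T + b) (L(T, b) = ((3 - 1*(-3)**3 + 4*(-3)**2 + 15*1 - 4*(-3)*1) + b)/(b + T) = ((3 - 1*(-27) + 4*9 + 15 + 12) + b)/(T + b) = ((3 + 27 + 36 + 15 + 12) + b)/(T + b) = (93 + b)/(T + b))
-154*L(12, 12) + 5 = -154*(93 + 12)/(12 + 12) + 5 = -154*105/24 + 5 = -77*105/12 + 5 = -154*35/8 + 5 = -2695/4 + 5 = -2675/4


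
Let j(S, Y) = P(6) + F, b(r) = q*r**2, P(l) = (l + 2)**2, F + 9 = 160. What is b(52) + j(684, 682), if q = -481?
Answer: -1300409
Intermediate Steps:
F = 151 (F = -9 + 160 = 151)
P(l) = (2 + l)**2
b(r) = -481*r**2
j(S, Y) = 215 (j(S, Y) = (2 + 6)**2 + 151 = 8**2 + 151 = 64 + 151 = 215)
b(52) + j(684, 682) = -481*52**2 + 215 = -481*2704 + 215 = -1300624 + 215 = -1300409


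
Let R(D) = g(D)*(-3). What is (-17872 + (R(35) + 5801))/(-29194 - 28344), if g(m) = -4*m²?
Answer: -2629/57538 ≈ -0.045692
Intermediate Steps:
R(D) = 12*D² (R(D) = -4*D²*(-3) = 12*D²)
(-17872 + (R(35) + 5801))/(-29194 - 28344) = (-17872 + (12*35² + 5801))/(-29194 - 28344) = (-17872 + (12*1225 + 5801))/(-57538) = (-17872 + (14700 + 5801))*(-1/57538) = (-17872 + 20501)*(-1/57538) = 2629*(-1/57538) = -2629/57538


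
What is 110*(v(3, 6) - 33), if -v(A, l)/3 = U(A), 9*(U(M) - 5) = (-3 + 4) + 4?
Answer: -16390/3 ≈ -5463.3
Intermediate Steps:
U(M) = 50/9 (U(M) = 5 + ((-3 + 4) + 4)/9 = 5 + (1 + 4)/9 = 5 + (⅑)*5 = 5 + 5/9 = 50/9)
v(A, l) = -50/3 (v(A, l) = -3*50/9 = -50/3)
110*(v(3, 6) - 33) = 110*(-50/3 - 33) = 110*(-149/3) = -16390/3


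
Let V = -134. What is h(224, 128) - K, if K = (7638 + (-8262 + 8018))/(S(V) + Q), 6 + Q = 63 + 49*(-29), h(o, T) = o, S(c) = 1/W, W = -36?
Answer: 11265704/49105 ≈ 229.42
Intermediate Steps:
S(c) = -1/36 (S(c) = 1/(-36) = -1/36)
Q = -1364 (Q = -6 + (63 + 49*(-29)) = -6 + (63 - 1421) = -6 - 1358 = -1364)
K = -266184/49105 (K = (7638 + (-8262 + 8018))/(-1/36 - 1364) = (7638 - 244)/(-49105/36) = 7394*(-36/49105) = -266184/49105 ≈ -5.4207)
h(224, 128) - K = 224 - 1*(-266184/49105) = 224 + 266184/49105 = 11265704/49105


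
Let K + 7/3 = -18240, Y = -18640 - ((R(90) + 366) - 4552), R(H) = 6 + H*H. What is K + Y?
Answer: -122407/3 ≈ -40802.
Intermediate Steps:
R(H) = 6 + H²
Y = -22560 (Y = -18640 - (((6 + 90²) + 366) - 4552) = -18640 - (((6 + 8100) + 366) - 4552) = -18640 - ((8106 + 366) - 4552) = -18640 - (8472 - 4552) = -18640 - 1*3920 = -18640 - 3920 = -22560)
K = -54727/3 (K = -7/3 - 18240 = -54727/3 ≈ -18242.)
K + Y = -54727/3 - 22560 = -122407/3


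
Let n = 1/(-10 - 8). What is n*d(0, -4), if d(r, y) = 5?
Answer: -5/18 ≈ -0.27778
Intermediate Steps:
n = -1/18 (n = 1/(-18) = -1/18 ≈ -0.055556)
n*d(0, -4) = -1/18*5 = -5/18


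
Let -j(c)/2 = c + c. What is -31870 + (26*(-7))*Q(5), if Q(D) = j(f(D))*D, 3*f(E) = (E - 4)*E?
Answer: -77410/3 ≈ -25803.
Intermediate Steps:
f(E) = E*(-4 + E)/3 (f(E) = ((E - 4)*E)/3 = ((-4 + E)*E)/3 = (E*(-4 + E))/3 = E*(-4 + E)/3)
j(c) = -4*c (j(c) = -2*(c + c) = -4*c)
Q(D) = -4*D**2*(-4 + D)/3 (Q(D) = (-4*D*(-4 + D)/3)*D = -4*D**2*(-4 + D)/3)
-31870 + (26*(-7))*Q(5) = -31870 + (26*(-7))*((4/3)*5**2*(4 - 1*5)) = -31870 - 728*25*(4 - 5)/3 = -31870 - 728*25*(-1)/3 = -31870 - 182*(-100/3) = -31870 + 18200/3 = -77410/3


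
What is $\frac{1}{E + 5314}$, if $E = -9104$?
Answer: $- \frac{1}{3790} \approx -0.00026385$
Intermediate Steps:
$\frac{1}{E + 5314} = \frac{1}{-9104 + 5314} = \frac{1}{-3790} = - \frac{1}{3790}$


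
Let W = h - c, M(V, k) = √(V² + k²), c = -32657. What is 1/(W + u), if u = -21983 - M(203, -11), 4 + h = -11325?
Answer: -131/77539 + √41330/387695 ≈ -0.0011651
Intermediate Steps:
h = -11329 (h = -4 - 11325 = -11329)
W = 21328 (W = -11329 - 1*(-32657) = -11329 + 32657 = 21328)
u = -21983 - √41330 (u = -21983 - √(203² + (-11)²) = -21983 - √(41209 + 121) = -21983 - √41330 ≈ -22186.)
1/(W + u) = 1/(21328 + (-21983 - √41330)) = 1/(-655 - √41330)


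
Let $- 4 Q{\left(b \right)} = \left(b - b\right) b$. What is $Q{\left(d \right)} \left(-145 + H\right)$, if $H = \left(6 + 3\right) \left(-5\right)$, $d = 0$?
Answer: $0$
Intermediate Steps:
$Q{\left(b \right)} = 0$ ($Q{\left(b \right)} = - \frac{\left(b - b\right) b}{4} = - \frac{0 b}{4} = \left(- \frac{1}{4}\right) 0 = 0$)
$H = -45$ ($H = 9 \left(-5\right) = -45$)
$Q{\left(d \right)} \left(-145 + H\right) = 0 \left(-145 - 45\right) = 0 \left(-190\right) = 0$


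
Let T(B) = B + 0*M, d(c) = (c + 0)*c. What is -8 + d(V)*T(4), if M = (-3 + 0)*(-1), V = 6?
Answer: 136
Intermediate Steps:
d(c) = c² (d(c) = c*c = c²)
M = 3 (M = -3*(-1) = 3)
T(B) = B (T(B) = B + 0*3 = B + 0 = B)
-8 + d(V)*T(4) = -8 + 6²*4 = -8 + 36*4 = -8 + 144 = 136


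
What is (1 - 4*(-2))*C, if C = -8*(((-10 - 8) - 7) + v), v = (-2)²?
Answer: 1512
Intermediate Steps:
v = 4
C = 168 (C = -8*(((-10 - 8) - 7) + 4) = -8*((-18 - 7) + 4) = -8*(-25 + 4) = -8*(-21) = 168)
(1 - 4*(-2))*C = (1 - 4*(-2))*168 = (1 + 8)*168 = 9*168 = 1512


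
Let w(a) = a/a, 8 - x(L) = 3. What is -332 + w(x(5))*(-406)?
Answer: -738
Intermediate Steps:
x(L) = 5 (x(L) = 8 - 1*3 = 8 - 3 = 5)
w(a) = 1
-332 + w(x(5))*(-406) = -332 + 1*(-406) = -332 - 406 = -738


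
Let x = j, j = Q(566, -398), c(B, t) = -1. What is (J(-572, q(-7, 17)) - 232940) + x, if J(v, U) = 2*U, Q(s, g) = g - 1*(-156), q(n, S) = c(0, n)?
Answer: -233184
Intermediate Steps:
q(n, S) = -1
Q(s, g) = 156 + g (Q(s, g) = g + 156 = 156 + g)
j = -242 (j = 156 - 398 = -242)
x = -242
(J(-572, q(-7, 17)) - 232940) + x = (2*(-1) - 232940) - 242 = (-2 - 232940) - 242 = -232942 - 242 = -233184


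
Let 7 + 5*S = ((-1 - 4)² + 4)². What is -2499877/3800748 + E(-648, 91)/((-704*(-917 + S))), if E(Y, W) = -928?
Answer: -103422979127/156822663228 ≈ -0.65949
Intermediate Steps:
S = 834/5 (S = -7/5 + ((-1 - 4)² + 4)²/5 = -7/5 + ((-5)² + 4)²/5 = -7/5 + (25 + 4)²/5 = -7/5 + (⅕)*29² = -7/5 + (⅕)*841 = -7/5 + 841/5 = 834/5 ≈ 166.80)
-2499877/3800748 + E(-648, 91)/((-704*(-917 + S))) = -2499877/3800748 - 928*(-1/(704*(-917 + 834/5))) = -2499877*1/3800748 - 928/((-704*(-3751/5))) = -2499877/3800748 - 928/2640704/5 = -2499877/3800748 - 928*5/2640704 = -2499877/3800748 - 145/82522 = -103422979127/156822663228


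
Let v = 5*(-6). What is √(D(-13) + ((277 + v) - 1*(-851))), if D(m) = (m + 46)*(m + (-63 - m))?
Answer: 3*I*√109 ≈ 31.321*I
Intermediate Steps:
v = -30
D(m) = -2898 - 63*m (D(m) = (46 + m)*(-63) = -2898 - 63*m)
√(D(-13) + ((277 + v) - 1*(-851))) = √((-2898 - 63*(-13)) + ((277 - 30) - 1*(-851))) = √((-2898 + 819) + (247 + 851)) = √(-2079 + 1098) = √(-981) = 3*I*√109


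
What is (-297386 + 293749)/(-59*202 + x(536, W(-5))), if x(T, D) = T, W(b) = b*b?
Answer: 3637/11382 ≈ 0.31954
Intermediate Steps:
W(b) = b²
(-297386 + 293749)/(-59*202 + x(536, W(-5))) = (-297386 + 293749)/(-59*202 + 536) = -3637/(-11918 + 536) = -3637/(-11382) = -3637*(-1/11382) = 3637/11382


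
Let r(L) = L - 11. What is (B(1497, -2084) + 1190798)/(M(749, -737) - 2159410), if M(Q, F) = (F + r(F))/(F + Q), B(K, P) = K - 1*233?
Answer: -4768248/8638135 ≈ -0.55200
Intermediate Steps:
B(K, P) = -233 + K (B(K, P) = K - 233 = -233 + K)
r(L) = -11 + L
M(Q, F) = (-11 + 2*F)/(F + Q) (M(Q, F) = (F + (-11 + F))/(F + Q) = (-11 + 2*F)/(F + Q))
(B(1497, -2084) + 1190798)/(M(749, -737) - 2159410) = ((-233 + 1497) + 1190798)/((-11 + 2*(-737))/(-737 + 749) - 2159410) = (1264 + 1190798)/((-11 - 1474)/12 - 2159410) = 1192062/((1/12)*(-1485) - 2159410) = 1192062/(-495/4 - 2159410) = 1192062/(-8638135/4) = 1192062*(-4/8638135) = -4768248/8638135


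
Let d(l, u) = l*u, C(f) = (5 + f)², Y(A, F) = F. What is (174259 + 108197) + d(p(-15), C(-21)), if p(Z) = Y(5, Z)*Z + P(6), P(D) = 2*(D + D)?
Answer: 346200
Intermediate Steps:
P(D) = 4*D (P(D) = 2*(2*D) = 4*D)
p(Z) = 24 + Z² (p(Z) = Z*Z + 4*6 = Z² + 24 = 24 + Z²)
(174259 + 108197) + d(p(-15), C(-21)) = (174259 + 108197) + (24 + (-15)²)*(5 - 21)² = 282456 + (24 + 225)*(-16)² = 282456 + 249*256 = 282456 + 63744 = 346200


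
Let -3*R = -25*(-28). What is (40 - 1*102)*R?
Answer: 43400/3 ≈ 14467.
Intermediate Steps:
R = -700/3 (R = -(-25)*(-28)/3 = -1/3*700 = -700/3 ≈ -233.33)
(40 - 1*102)*R = (40 - 1*102)*(-700/3) = (40 - 102)*(-700/3) = -62*(-700/3) = 43400/3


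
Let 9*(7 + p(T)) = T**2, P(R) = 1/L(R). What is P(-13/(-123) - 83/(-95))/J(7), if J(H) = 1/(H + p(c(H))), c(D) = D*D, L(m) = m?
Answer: 9351895/34332 ≈ 272.40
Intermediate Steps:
c(D) = D**2
P(R) = 1/R
p(T) = -7 + T**2/9
J(H) = 1/(-7 + H + H**4/9) (J(H) = 1/(H + (-7 + (H**2)**2/9)) = 1/(H + (-7 + H**4/9)) = 1/(-7 + H + H**4/9))
P(-13/(-123) - 83/(-95))/J(7) = 1/((-13/(-123) - 83/(-95))*((9/(-63 + 7**4 + 9*7)))) = 1/((-13*(-1/123) - 83*(-1/95))*((9/(-63 + 2401 + 63)))) = 1/((13/123 + 83/95)*((9/2401))) = 1/((11444/11685)*((9*(1/2401)))) = 11685/(11444*(9/2401)) = (11685/11444)*(2401/9) = 9351895/34332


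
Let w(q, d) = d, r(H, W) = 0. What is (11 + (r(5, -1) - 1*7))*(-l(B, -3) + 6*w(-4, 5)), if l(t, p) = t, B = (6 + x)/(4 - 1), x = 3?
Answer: 108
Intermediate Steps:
B = 3 (B = (6 + 3)/(4 - 1) = 9/3 = 9*(⅓) = 3)
(11 + (r(5, -1) - 1*7))*(-l(B, -3) + 6*w(-4, 5)) = (11 + (0 - 1*7))*(-1*3 + 6*5) = (11 + (0 - 7))*(-3 + 30) = (11 - 7)*27 = 4*27 = 108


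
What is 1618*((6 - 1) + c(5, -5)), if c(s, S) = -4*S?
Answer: 40450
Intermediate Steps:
1618*((6 - 1) + c(5, -5)) = 1618*((6 - 1) - 4*(-5)) = 1618*(5 + 20) = 1618*25 = 40450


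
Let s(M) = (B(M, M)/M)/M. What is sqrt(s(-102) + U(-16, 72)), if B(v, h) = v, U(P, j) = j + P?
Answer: sqrt(582522)/102 ≈ 7.4827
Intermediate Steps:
U(P, j) = P + j
s(M) = 1/M (s(M) = (M/M)/M = 1/M)
sqrt(s(-102) + U(-16, 72)) = sqrt(1/(-102) + (-16 + 72)) = sqrt(-1/102 + 56) = sqrt(5711/102) = sqrt(582522)/102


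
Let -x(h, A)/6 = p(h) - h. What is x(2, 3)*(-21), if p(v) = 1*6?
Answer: 504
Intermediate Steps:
p(v) = 6
x(h, A) = -36 + 6*h (x(h, A) = -6*(6 - h) = -36 + 6*h)
x(2, 3)*(-21) = (-36 + 6*2)*(-21) = (-36 + 12)*(-21) = -24*(-21) = 504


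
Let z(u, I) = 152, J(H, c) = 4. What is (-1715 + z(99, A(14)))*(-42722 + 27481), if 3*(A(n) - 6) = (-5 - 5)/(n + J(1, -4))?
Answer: 23821683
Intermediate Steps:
A(n) = 6 - 10/(3*(4 + n)) (A(n) = 6 + ((-5 - 5)/(n + 4))/3 = 6 + (-10/(4 + n))/3 = 6 - 10/(3*(4 + n)))
(-1715 + z(99, A(14)))*(-42722 + 27481) = (-1715 + 152)*(-42722 + 27481) = -1563*(-15241) = 23821683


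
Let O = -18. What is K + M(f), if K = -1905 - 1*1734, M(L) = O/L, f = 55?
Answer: -200163/55 ≈ -3639.3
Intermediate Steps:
M(L) = -18/L
K = -3639 (K = -1905 - 1734 = -3639)
K + M(f) = -3639 - 18/55 = -200163/55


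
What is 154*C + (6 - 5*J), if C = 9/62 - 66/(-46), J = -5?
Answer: 195584/713 ≈ 274.31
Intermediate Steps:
C = 2253/1426 (C = 9*(1/62) - 66*(-1/46) = 9/62 + 33/23 = 2253/1426 ≈ 1.5799)
154*C + (6 - 5*J) = 154*(2253/1426) + (6 - 5*(-5)) = 173481/713 + (6 + 25) = 173481/713 + 31 = 195584/713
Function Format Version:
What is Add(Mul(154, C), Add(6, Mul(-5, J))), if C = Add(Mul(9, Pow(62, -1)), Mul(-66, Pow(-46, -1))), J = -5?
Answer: Rational(195584, 713) ≈ 274.31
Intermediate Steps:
C = Rational(2253, 1426) (C = Add(Mul(9, Rational(1, 62)), Mul(-66, Rational(-1, 46))) = Add(Rational(9, 62), Rational(33, 23)) = Rational(2253, 1426) ≈ 1.5799)
Add(Mul(154, C), Add(6, Mul(-5, J))) = Add(Mul(154, Rational(2253, 1426)), Add(6, Mul(-5, -5))) = Add(Rational(173481, 713), Add(6, 25)) = Add(Rational(173481, 713), 31) = Rational(195584, 713)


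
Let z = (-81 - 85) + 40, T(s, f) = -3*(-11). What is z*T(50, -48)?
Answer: -4158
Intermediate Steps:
T(s, f) = 33
z = -126 (z = -166 + 40 = -126)
z*T(50, -48) = -126*33 = -4158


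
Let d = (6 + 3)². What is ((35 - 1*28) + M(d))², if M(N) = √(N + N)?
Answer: 211 + 126*√2 ≈ 389.19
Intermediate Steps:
d = 81 (d = 9² = 81)
M(N) = √2*√N (M(N) = √(2*N) = √2*√N)
((35 - 1*28) + M(d))² = ((35 - 1*28) + √2*√81)² = ((35 - 28) + √2*9)² = (7 + 9*√2)²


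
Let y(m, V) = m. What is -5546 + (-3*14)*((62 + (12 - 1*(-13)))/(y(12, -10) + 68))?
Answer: -223667/40 ≈ -5591.7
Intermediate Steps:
-5546 + (-3*14)*((62 + (12 - 1*(-13)))/(y(12, -10) + 68)) = -5546 + (-3*14)*((62 + (12 - 1*(-13)))/(12 + 68)) = -5546 - 42*(62 + (12 + 13))/80 = -5546 - 42*(62 + 25)/80 = -5546 - 3654/80 = -5546 - 42*87/80 = -5546 - 1827/40 = -223667/40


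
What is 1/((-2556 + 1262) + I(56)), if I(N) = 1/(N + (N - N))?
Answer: -56/72463 ≈ -0.00077281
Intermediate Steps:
I(N) = 1/N (I(N) = 1/(N + 0) = 1/N)
1/((-2556 + 1262) + I(56)) = 1/((-2556 + 1262) + 1/56) = 1/(-1294 + 1/56) = 1/(-72463/56) = -56/72463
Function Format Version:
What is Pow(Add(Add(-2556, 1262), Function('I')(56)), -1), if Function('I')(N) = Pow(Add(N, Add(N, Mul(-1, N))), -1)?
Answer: Rational(-56, 72463) ≈ -0.00077281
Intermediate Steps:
Function('I')(N) = Pow(N, -1) (Function('I')(N) = Pow(Add(N, 0), -1) = Pow(N, -1))
Pow(Add(Add(-2556, 1262), Function('I')(56)), -1) = Pow(Add(Add(-2556, 1262), Pow(56, -1)), -1) = Pow(Add(-1294, Rational(1, 56)), -1) = Pow(Rational(-72463, 56), -1) = Rational(-56, 72463)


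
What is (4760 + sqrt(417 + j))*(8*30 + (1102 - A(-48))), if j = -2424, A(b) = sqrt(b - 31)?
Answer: (1342 - I*sqrt(79))*(4760 + 3*I*sqrt(223)) ≈ 6.3883e+6 + 17813.0*I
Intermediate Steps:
A(b) = sqrt(-31 + b)
(4760 + sqrt(417 + j))*(8*30 + (1102 - A(-48))) = (4760 + sqrt(417 - 2424))*(8*30 + (1102 - sqrt(-31 - 48))) = (4760 + sqrt(-2007))*(240 + (1102 - sqrt(-79))) = (4760 + 3*I*sqrt(223))*(240 + (1102 - I*sqrt(79))) = (4760 + 3*I*sqrt(223))*(1342 - I*sqrt(79)) = (1342 - I*sqrt(79))*(4760 + 3*I*sqrt(223))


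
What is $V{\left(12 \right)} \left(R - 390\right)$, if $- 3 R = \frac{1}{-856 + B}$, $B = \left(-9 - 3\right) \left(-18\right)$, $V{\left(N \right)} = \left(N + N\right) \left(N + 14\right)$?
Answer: $- \frac{9734387}{40} \approx -2.4336 \cdot 10^{5}$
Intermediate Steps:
$V{\left(N \right)} = 2 N \left(14 + N\right)$
$B = 216$ ($B = \left(-12\right) \left(-18\right) = 216$)
$R = \frac{1}{1920}$ ($R = - \frac{1}{3 \left(-856 + 216\right)} = - \frac{1}{3 \left(-640\right)} = \left(- \frac{1}{3}\right) \left(- \frac{1}{640}\right) = \frac{1}{1920} \approx 0.00052083$)
$V{\left(12 \right)} \left(R - 390\right) = 2 \cdot 12 \left(14 + 12\right) \left(\frac{1}{1920} - 390\right) = 2 \cdot 12 \cdot 26 \left(- \frac{748799}{1920}\right) = 624 \left(- \frac{748799}{1920}\right) = - \frac{9734387}{40}$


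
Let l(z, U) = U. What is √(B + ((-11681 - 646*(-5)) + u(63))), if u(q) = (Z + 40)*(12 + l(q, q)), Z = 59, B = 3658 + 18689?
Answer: 3*√2369 ≈ 146.02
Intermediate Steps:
B = 22347
u(q) = 1188 + 99*q (u(q) = (59 + 40)*(12 + q) = 99*(12 + q) = 1188 + 99*q)
√(B + ((-11681 - 646*(-5)) + u(63))) = √(22347 + ((-11681 - 646*(-5)) + (1188 + 99*63))) = √(22347 + ((-11681 + 3230) + (1188 + 6237))) = √(22347 + (-8451 + 7425)) = √(22347 - 1026) = √21321 = 3*√2369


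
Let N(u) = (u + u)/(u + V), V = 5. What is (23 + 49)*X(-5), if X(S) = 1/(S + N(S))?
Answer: 0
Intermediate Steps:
N(u) = 2*u/(5 + u) (N(u) = (u + u)/(u + 5) = (2*u)/(5 + u) = 2*u/(5 + u))
X(S) = 1/(S + 2*S/(5 + S))
(23 + 49)*X(-5) = (23 + 49)*((5 - 5)/((-5)*(7 - 5))) = 72*(-⅕*0/2) = 72*(-⅕*½*0) = 72*0 = 0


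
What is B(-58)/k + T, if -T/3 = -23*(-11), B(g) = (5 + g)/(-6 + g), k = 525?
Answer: -25502347/33600 ≈ -759.00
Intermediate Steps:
B(g) = (5 + g)/(-6 + g)
T = -759 (T = -(-69)*(-11) = -3*253 = -759)
B(-58)/k + T = ((5 - 58)/(-6 - 58))/525 - 759 = (-53/(-64))*(1/525) - 759 = -1/64*(-53)*(1/525) - 759 = (53/64)*(1/525) - 759 = 53/33600 - 759 = -25502347/33600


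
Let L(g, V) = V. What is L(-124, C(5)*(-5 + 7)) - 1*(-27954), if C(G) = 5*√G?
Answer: 27954 + 10*√5 ≈ 27976.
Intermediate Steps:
L(-124, C(5)*(-5 + 7)) - 1*(-27954) = (5*√5)*(-5 + 7) - 1*(-27954) = (5*√5)*2 + 27954 = 10*√5 + 27954 = 27954 + 10*√5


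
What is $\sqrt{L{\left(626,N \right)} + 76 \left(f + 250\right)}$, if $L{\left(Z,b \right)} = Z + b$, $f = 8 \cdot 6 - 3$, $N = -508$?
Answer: $\sqrt{22538} \approx 150.13$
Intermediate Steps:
$f = 45$ ($f = 48 - 3 = 45$)
$\sqrt{L{\left(626,N \right)} + 76 \left(f + 250\right)} = \sqrt{\left(626 - 508\right) + 76 \left(45 + 250\right)} = \sqrt{118 + 76 \cdot 295} = \sqrt{118 + 22420} = \sqrt{22538}$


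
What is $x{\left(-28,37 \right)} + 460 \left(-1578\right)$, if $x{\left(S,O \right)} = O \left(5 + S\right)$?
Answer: $-726731$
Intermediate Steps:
$x{\left(-28,37 \right)} + 460 \left(-1578\right) = 37 \left(5 - 28\right) + 460 \left(-1578\right) = 37 \left(-23\right) - 725880 = -851 - 725880 = -726731$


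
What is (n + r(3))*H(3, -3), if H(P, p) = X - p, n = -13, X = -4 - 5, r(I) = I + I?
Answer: 42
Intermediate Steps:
r(I) = 2*I
X = -9
H(P, p) = -9 - p
(n + r(3))*H(3, -3) = (-13 + 2*3)*(-9 - 1*(-3)) = (-13 + 6)*(-9 + 3) = -7*(-6) = 42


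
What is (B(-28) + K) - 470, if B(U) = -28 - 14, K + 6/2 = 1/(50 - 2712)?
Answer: -1370931/2662 ≈ -515.00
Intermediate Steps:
K = -7987/2662 (K = -3 + 1/(50 - 2712) = -3 + 1/(-2662) = -3 - 1/2662 = -7987/2662 ≈ -3.0004)
B(U) = -42
(B(-28) + K) - 470 = (-42 - 7987/2662) - 470 = -119791/2662 - 470 = -1370931/2662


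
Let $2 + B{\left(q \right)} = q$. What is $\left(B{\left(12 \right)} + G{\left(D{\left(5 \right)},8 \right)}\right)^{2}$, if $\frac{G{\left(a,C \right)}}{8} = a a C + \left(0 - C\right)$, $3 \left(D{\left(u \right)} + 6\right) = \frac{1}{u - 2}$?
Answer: $\frac{30765861604}{6561} \approx 4.6892 \cdot 10^{6}$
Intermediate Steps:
$B{\left(q \right)} = -2 + q$
$D{\left(u \right)} = -6 + \frac{1}{3 \left(-2 + u\right)}$ ($D{\left(u \right)} = -6 + \frac{1}{3 \left(u - 2\right)} = -6 + \frac{1}{3 \left(-2 + u\right)}$)
$G{\left(a,C \right)} = - 8 C + 8 C a^{2}$ ($G{\left(a,C \right)} = 8 \left(a a C + \left(0 - C\right)\right) = 8 \left(a^{2} C - C\right) = 8 \left(C a^{2} - C\right) = 8 \left(- C + C a^{2}\right) = - 8 C + 8 C a^{2}$)
$\left(B{\left(12 \right)} + G{\left(D{\left(5 \right)},8 \right)}\right)^{2} = \left(\left(-2 + 12\right) + 8 \cdot 8 \left(-1 + \left(\frac{37 - 90}{3 \left(-2 + 5\right)}\right)^{2}\right)\right)^{2} = \left(10 + 8 \cdot 8 \left(-1 + \left(\frac{37 - 90}{3 \cdot 3}\right)^{2}\right)\right)^{2} = \left(10 + 8 \cdot 8 \left(-1 + \left(\frac{1}{3} \cdot \frac{1}{3} \left(-53\right)\right)^{2}\right)\right)^{2} = \left(10 + 8 \cdot 8 \left(-1 + \left(- \frac{53}{9}\right)^{2}\right)\right)^{2} = \left(10 + 8 \cdot 8 \left(-1 + \frac{2809}{81}\right)\right)^{2} = \left(10 + 8 \cdot 8 \cdot \frac{2728}{81}\right)^{2} = \left(10 + \frac{174592}{81}\right)^{2} = \left(\frac{175402}{81}\right)^{2} = \frac{30765861604}{6561}$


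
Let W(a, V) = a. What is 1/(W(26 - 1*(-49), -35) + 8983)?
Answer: 1/9058 ≈ 0.00011040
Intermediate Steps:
1/(W(26 - 1*(-49), -35) + 8983) = 1/((26 - 1*(-49)) + 8983) = 1/((26 + 49) + 8983) = 1/(75 + 8983) = 1/9058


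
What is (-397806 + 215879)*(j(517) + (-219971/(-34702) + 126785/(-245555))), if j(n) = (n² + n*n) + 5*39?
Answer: -165807679556305460271/1704249922 ≈ -9.7291e+10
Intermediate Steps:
j(n) = 195 + 2*n² (j(n) = (n² + n²) + 195 = 2*n² + 195 = 195 + 2*n²)
(-397806 + 215879)*(j(517) + (-219971/(-34702) + 126785/(-245555))) = (-397806 + 215879)*((195 + 2*517²) + (-219971/(-34702) + 126785/(-245555))) = -181927*((195 + 2*267289) + (-219971*(-1/34702) + 126785*(-1/245555))) = -181927*((195 + 534578) + (219971/34702 - 25357/49111)) = -181927*(534773 + 9923057167/1704249922) = -181927*911396766594873/1704249922 = -165807679556305460271/1704249922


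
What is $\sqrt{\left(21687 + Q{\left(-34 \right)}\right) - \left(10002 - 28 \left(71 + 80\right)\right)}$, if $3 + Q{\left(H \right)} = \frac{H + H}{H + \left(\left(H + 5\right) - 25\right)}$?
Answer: $\frac{3 \sqrt{855646}}{22} \approx 126.14$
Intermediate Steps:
$Q{\left(H \right)} = -3 + \frac{2 H}{-20 + 2 H}$ ($Q{\left(H \right)} = -3 + \frac{H + H}{H + \left(\left(H + 5\right) - 25\right)} = -3 + \frac{2 H}{H + \left(\left(5 + H\right) - 25\right)} = -3 + \frac{2 H}{H + \left(-20 + H\right)} = -3 + \frac{2 H}{-20 + 2 H}$)
$\sqrt{\left(21687 + Q{\left(-34 \right)}\right) - \left(10002 - 28 \left(71 + 80\right)\right)} = \sqrt{\left(21687 + \frac{2 \left(15 - -34\right)}{-10 - 34}\right) - \left(10002 - 28 \left(71 + 80\right)\right)} = \sqrt{\left(21687 + \frac{2 \left(15 + 34\right)}{-44}\right) - \left(10002 - 4228\right)} = \sqrt{\left(21687 + 2 \left(- \frac{1}{44}\right) 49\right) - 5774} = \sqrt{\left(21687 - \frac{49}{22}\right) + \left(-10002 + 4228\right)} = \sqrt{\frac{477065}{22} - 5774} = \sqrt{\frac{350037}{22}} = \frac{3 \sqrt{855646}}{22}$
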